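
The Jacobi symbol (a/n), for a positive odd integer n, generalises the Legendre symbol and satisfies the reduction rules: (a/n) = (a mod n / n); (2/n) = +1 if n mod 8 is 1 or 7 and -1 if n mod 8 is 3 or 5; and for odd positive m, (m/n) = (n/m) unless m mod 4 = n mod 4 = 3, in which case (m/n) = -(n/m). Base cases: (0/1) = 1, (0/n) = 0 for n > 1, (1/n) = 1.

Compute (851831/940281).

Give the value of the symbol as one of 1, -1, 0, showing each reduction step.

reciprocity: (851831/940281) = +1·(940281/851831) since 851831 mod 4 = 3, 940281 mod 4 = 1; sign now +1
(940281/851831) = (88450/851831)   [reduce mod 851831]
88450 = 2^1·44225; (2/851831) = +1 since 851831 mod 8 = 7, so (88450/851831) = (+1)^1·(44225/851831); sign now +1
reciprocity: (44225/851831) = +1·(851831/44225) since 44225 mod 4 = 1, 851831 mod 4 = 3; sign now +1
(851831/44225) = (11556/44225)   [reduce mod 44225]
11556 = 2^2·2889; (2/44225) = +1 since 44225 mod 8 = 1, so (11556/44225) = (+1)^2·(2889/44225); sign now +1
reciprocity: (2889/44225) = +1·(44225/2889) since 2889 mod 4 = 1, 44225 mod 4 = 1; sign now +1
(44225/2889) = (890/2889)   [reduce mod 2889]
890 = 2^1·445; (2/2889) = +1 since 2889 mod 8 = 1, so (890/2889) = (+1)^1·(445/2889); sign now +1
reciprocity: (445/2889) = +1·(2889/445) since 445 mod 4 = 1, 2889 mod 4 = 1; sign now +1
(2889/445) = (219/445)   [reduce mod 445]
reciprocity: (219/445) = +1·(445/219) since 219 mod 4 = 3, 445 mod 4 = 1; sign now +1
(445/219) = (7/219)   [reduce mod 219]
reciprocity: (7/219) = -1·(219/7) since 7 mod 4 = 3, 219 mod 4 = 3; sign now -1
(219/7) = (2/7)   [reduce mod 7]
2 = 2^1·1; (2/7) = +1 since 7 mod 8 = 7, so (2/7) = (+1)^1·(1/7); sign now -1
(1/7) = 1; final value = sign = -1

-1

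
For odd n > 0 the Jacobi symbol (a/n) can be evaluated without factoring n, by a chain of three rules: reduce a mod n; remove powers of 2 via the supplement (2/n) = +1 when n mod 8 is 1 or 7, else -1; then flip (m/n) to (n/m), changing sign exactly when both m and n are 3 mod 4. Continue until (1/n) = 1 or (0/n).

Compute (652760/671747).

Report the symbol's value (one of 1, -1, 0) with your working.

-1

652760 = 2^3·81595; (2/671747) = -1 since 671747 mod 8 = 3, so (652760/671747) = (-1)^3·(81595/671747); sign now -1
reciprocity: (81595/671747) = -1·(671747/81595) since 81595 mod 4 = 3, 671747 mod 4 = 3; sign now +1
(671747/81595) = (18987/81595)   [reduce mod 81595]
reciprocity: (18987/81595) = -1·(81595/18987) since 18987 mod 4 = 3, 81595 mod 4 = 3; sign now -1
(81595/18987) = (5647/18987)   [reduce mod 18987]
reciprocity: (5647/18987) = -1·(18987/5647) since 5647 mod 4 = 3, 18987 mod 4 = 3; sign now +1
(18987/5647) = (2046/5647)   [reduce mod 5647]
2046 = 2^1·1023; (2/5647) = +1 since 5647 mod 8 = 7, so (2046/5647) = (+1)^1·(1023/5647); sign now +1
reciprocity: (1023/5647) = -1·(5647/1023) since 1023 mod 4 = 3, 5647 mod 4 = 3; sign now -1
(5647/1023) = (532/1023)   [reduce mod 1023]
532 = 2^2·133; (2/1023) = +1 since 1023 mod 8 = 7, so (532/1023) = (+1)^2·(133/1023); sign now -1
reciprocity: (133/1023) = +1·(1023/133) since 133 mod 4 = 1, 1023 mod 4 = 3; sign now -1
(1023/133) = (92/133)   [reduce mod 133]
92 = 2^2·23; (2/133) = -1 since 133 mod 8 = 5, so (92/133) = (-1)^2·(23/133); sign now -1
reciprocity: (23/133) = +1·(133/23) since 23 mod 4 = 3, 133 mod 4 = 1; sign now -1
(133/23) = (18/23)   [reduce mod 23]
18 = 2^1·9; (2/23) = +1 since 23 mod 8 = 7, so (18/23) = (+1)^1·(9/23); sign now -1
reciprocity: (9/23) = +1·(23/9) since 9 mod 4 = 1, 23 mod 4 = 3; sign now -1
(23/9) = (5/9)   [reduce mod 9]
reciprocity: (5/9) = +1·(9/5) since 5 mod 4 = 1, 9 mod 4 = 1; sign now -1
(9/5) = (4/5)   [reduce mod 5]
4 = 2^2·1; (2/5) = -1 since 5 mod 8 = 5, so (4/5) = (-1)^2·(1/5); sign now -1
(1/5) = 1; final value = sign = -1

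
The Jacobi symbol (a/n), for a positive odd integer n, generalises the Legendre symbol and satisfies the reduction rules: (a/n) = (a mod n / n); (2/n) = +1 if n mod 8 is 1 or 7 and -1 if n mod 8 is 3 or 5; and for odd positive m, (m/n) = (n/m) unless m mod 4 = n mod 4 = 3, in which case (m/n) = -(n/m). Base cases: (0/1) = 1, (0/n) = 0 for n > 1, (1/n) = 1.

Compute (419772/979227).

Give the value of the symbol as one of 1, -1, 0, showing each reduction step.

0

419772 = 2^2·104943; (2/979227) = -1 since 979227 mod 8 = 3, so (419772/979227) = (-1)^2·(104943/979227); sign now +1
reciprocity: (104943/979227) = -1·(979227/104943) since 104943 mod 4 = 3, 979227 mod 4 = 3; sign now -1
(979227/104943) = (34740/104943)   [reduce mod 104943]
34740 = 2^2·8685; (2/104943) = +1 since 104943 mod 8 = 7, so (34740/104943) = (+1)^2·(8685/104943); sign now -1
reciprocity: (8685/104943) = +1·(104943/8685) since 8685 mod 4 = 1, 104943 mod 4 = 3; sign now -1
(104943/8685) = (723/8685)   [reduce mod 8685]
reciprocity: (723/8685) = +1·(8685/723) since 723 mod 4 = 3, 8685 mod 4 = 1; sign now -1
(8685/723) = (9/723)   [reduce mod 723]
reciprocity: (9/723) = +1·(723/9) since 9 mod 4 = 1, 723 mod 4 = 3; sign now -1
(723/9) = (3/9)   [reduce mod 9]
reciprocity: (3/9) = +1·(9/3) since 3 mod 4 = 3, 9 mod 4 = 1; sign now -1
(9/3) = (0/3)   [reduce mod 3]
(0/3) = 0   [gcd(a, n) > 1]; final value = 0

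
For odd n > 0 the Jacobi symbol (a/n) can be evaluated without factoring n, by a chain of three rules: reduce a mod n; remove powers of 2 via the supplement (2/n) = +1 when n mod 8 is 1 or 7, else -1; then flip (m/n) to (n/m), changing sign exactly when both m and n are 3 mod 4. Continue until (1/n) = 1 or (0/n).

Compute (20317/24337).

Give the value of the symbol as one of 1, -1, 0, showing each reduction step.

-1

reciprocity: (20317/24337) = +1·(24337/20317) since 20317 mod 4 = 1, 24337 mod 4 = 1; sign now +1
(24337/20317) = (4020/20317)   [reduce mod 20317]
4020 = 2^2·1005; (2/20317) = -1 since 20317 mod 8 = 5, so (4020/20317) = (-1)^2·(1005/20317); sign now +1
reciprocity: (1005/20317) = +1·(20317/1005) since 1005 mod 4 = 1, 20317 mod 4 = 1; sign now +1
(20317/1005) = (217/1005)   [reduce mod 1005]
reciprocity: (217/1005) = +1·(1005/217) since 217 mod 4 = 1, 1005 mod 4 = 1; sign now +1
(1005/217) = (137/217)   [reduce mod 217]
reciprocity: (137/217) = +1·(217/137) since 137 mod 4 = 1, 217 mod 4 = 1; sign now +1
(217/137) = (80/137)   [reduce mod 137]
80 = 2^4·5; (2/137) = +1 since 137 mod 8 = 1, so (80/137) = (+1)^4·(5/137); sign now +1
reciprocity: (5/137) = +1·(137/5) since 5 mod 4 = 1, 137 mod 4 = 1; sign now +1
(137/5) = (2/5)   [reduce mod 5]
2 = 2^1·1; (2/5) = -1 since 5 mod 8 = 5, so (2/5) = (-1)^1·(1/5); sign now -1
(1/5) = 1; final value = sign = -1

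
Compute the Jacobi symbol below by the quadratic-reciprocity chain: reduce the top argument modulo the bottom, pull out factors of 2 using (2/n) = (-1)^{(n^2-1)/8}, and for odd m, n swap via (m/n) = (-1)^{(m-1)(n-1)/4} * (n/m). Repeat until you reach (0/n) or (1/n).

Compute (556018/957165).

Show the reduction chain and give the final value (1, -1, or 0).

1

556018 = 2^1·278009; (2/957165) = -1 since 957165 mod 8 = 5, so (556018/957165) = (-1)^1·(278009/957165); sign now -1
reciprocity: (278009/957165) = +1·(957165/278009) since 278009 mod 4 = 1, 957165 mod 4 = 1; sign now -1
(957165/278009) = (123138/278009)   [reduce mod 278009]
123138 = 2^1·61569; (2/278009) = +1 since 278009 mod 8 = 1, so (123138/278009) = (+1)^1·(61569/278009); sign now -1
reciprocity: (61569/278009) = +1·(278009/61569) since 61569 mod 4 = 1, 278009 mod 4 = 1; sign now -1
(278009/61569) = (31733/61569)   [reduce mod 61569]
reciprocity: (31733/61569) = +1·(61569/31733) since 31733 mod 4 = 1, 61569 mod 4 = 1; sign now -1
(61569/31733) = (29836/31733)   [reduce mod 31733]
29836 = 2^2·7459; (2/31733) = -1 since 31733 mod 8 = 5, so (29836/31733) = (-1)^2·(7459/31733); sign now -1
reciprocity: (7459/31733) = +1·(31733/7459) since 7459 mod 4 = 3, 31733 mod 4 = 1; sign now -1
(31733/7459) = (1897/7459)   [reduce mod 7459]
reciprocity: (1897/7459) = +1·(7459/1897) since 1897 mod 4 = 1, 7459 mod 4 = 3; sign now -1
(7459/1897) = (1768/1897)   [reduce mod 1897]
1768 = 2^3·221; (2/1897) = +1 since 1897 mod 8 = 1, so (1768/1897) = (+1)^3·(221/1897); sign now -1
reciprocity: (221/1897) = +1·(1897/221) since 221 mod 4 = 1, 1897 mod 4 = 1; sign now -1
(1897/221) = (129/221)   [reduce mod 221]
reciprocity: (129/221) = +1·(221/129) since 129 mod 4 = 1, 221 mod 4 = 1; sign now -1
(221/129) = (92/129)   [reduce mod 129]
92 = 2^2·23; (2/129) = +1 since 129 mod 8 = 1, so (92/129) = (+1)^2·(23/129); sign now -1
reciprocity: (23/129) = +1·(129/23) since 23 mod 4 = 3, 129 mod 4 = 1; sign now -1
(129/23) = (14/23)   [reduce mod 23]
14 = 2^1·7; (2/23) = +1 since 23 mod 8 = 7, so (14/23) = (+1)^1·(7/23); sign now -1
reciprocity: (7/23) = -1·(23/7) since 7 mod 4 = 3, 23 mod 4 = 3; sign now +1
(23/7) = (2/7)   [reduce mod 7]
2 = 2^1·1; (2/7) = +1 since 7 mod 8 = 7, so (2/7) = (+1)^1·(1/7); sign now +1
(1/7) = 1; final value = sign = +1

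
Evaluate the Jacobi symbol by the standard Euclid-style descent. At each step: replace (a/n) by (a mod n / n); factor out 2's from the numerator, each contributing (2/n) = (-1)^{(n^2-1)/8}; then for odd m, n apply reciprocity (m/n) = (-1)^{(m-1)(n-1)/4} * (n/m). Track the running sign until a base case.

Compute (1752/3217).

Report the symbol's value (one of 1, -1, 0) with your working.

factor out 2^3: 1752 = 2^3·219; with 3217 mod 8 = 1, (2/3217) = +1; sign now +1; continue with (219/3217)
flip (219/3217) -> (3217/219): both odd, 219 mod 4 = 3, 3217 mod 4 = 1, so the flip contributes +1; sign now +1
(3217/219): 3217 mod 219 = 151, so (3217/219) = (151/219)
flip (151/219) -> (219/151): both odd, 151 mod 4 = 3, 219 mod 4 = 3, so the flip contributes -1; sign now -1
(219/151): 219 mod 151 = 68, so (219/151) = (68/151)
factor out 2^2: 68 = 2^2·17; with 151 mod 8 = 7, (2/151) = +1; sign now -1; continue with (17/151)
flip (17/151) -> (151/17): both odd, 17 mod 4 = 1, 151 mod 4 = 3, so the flip contributes +1; sign now -1
(151/17): 151 mod 17 = 15, so (151/17) = (15/17)
flip (15/17) -> (17/15): both odd, 15 mod 4 = 3, 17 mod 4 = 1, so the flip contributes +1; sign now -1
(17/15): 17 mod 15 = 2, so (17/15) = (2/15)
factor out 2^1: 2 = 2^1·1; with 15 mod 8 = 7, (2/15) = +1; sign now -1; continue with (1/15)
reached (1/15) = 1, so the symbol is -1

-1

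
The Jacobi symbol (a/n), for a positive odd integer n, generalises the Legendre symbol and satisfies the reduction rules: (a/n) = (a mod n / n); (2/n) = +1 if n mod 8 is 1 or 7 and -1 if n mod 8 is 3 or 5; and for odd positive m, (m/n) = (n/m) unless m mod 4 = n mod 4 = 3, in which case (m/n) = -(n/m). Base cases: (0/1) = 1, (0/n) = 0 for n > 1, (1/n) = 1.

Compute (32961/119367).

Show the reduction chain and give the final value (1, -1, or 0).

reciprocity: (32961/119367) = +1·(119367/32961) since 32961 mod 4 = 1, 119367 mod 4 = 3; sign now +1
(119367/32961) = (20484/32961)   [reduce mod 32961]
20484 = 2^2·5121; (2/32961) = +1 since 32961 mod 8 = 1, so (20484/32961) = (+1)^2·(5121/32961); sign now +1
reciprocity: (5121/32961) = +1·(32961/5121) since 5121 mod 4 = 1, 32961 mod 4 = 1; sign now +1
(32961/5121) = (2235/5121)   [reduce mod 5121]
reciprocity: (2235/5121) = +1·(5121/2235) since 2235 mod 4 = 3, 5121 mod 4 = 1; sign now +1
(5121/2235) = (651/2235)   [reduce mod 2235]
reciprocity: (651/2235) = -1·(2235/651) since 651 mod 4 = 3, 2235 mod 4 = 3; sign now -1
(2235/651) = (282/651)   [reduce mod 651]
282 = 2^1·141; (2/651) = -1 since 651 mod 8 = 3, so (282/651) = (-1)^1·(141/651); sign now +1
reciprocity: (141/651) = +1·(651/141) since 141 mod 4 = 1, 651 mod 4 = 3; sign now +1
(651/141) = (87/141)   [reduce mod 141]
reciprocity: (87/141) = +1·(141/87) since 87 mod 4 = 3, 141 mod 4 = 1; sign now +1
(141/87) = (54/87)   [reduce mod 87]
54 = 2^1·27; (2/87) = +1 since 87 mod 8 = 7, so (54/87) = (+1)^1·(27/87); sign now +1
reciprocity: (27/87) = -1·(87/27) since 27 mod 4 = 3, 87 mod 4 = 3; sign now -1
(87/27) = (6/27)   [reduce mod 27]
6 = 2^1·3; (2/27) = -1 since 27 mod 8 = 3, so (6/27) = (-1)^1·(3/27); sign now +1
reciprocity: (3/27) = -1·(27/3) since 3 mod 4 = 3, 27 mod 4 = 3; sign now -1
(27/3) = (0/3)   [reduce mod 3]
(0/3) = 0   [gcd(a, n) > 1]; final value = 0

0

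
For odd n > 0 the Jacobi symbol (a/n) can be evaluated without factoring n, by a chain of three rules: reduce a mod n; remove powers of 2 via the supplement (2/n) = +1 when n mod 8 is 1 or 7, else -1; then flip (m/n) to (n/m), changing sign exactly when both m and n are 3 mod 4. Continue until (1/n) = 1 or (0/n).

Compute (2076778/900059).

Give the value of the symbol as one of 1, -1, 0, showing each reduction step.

-1

(2076778/900059) = (276660/900059)   [reduce mod 900059]
276660 = 2^2·69165; (2/900059) = -1 since 900059 mod 8 = 3, so (276660/900059) = (-1)^2·(69165/900059); sign now +1
reciprocity: (69165/900059) = +1·(900059/69165) since 69165 mod 4 = 1, 900059 mod 4 = 3; sign now +1
(900059/69165) = (914/69165)   [reduce mod 69165]
914 = 2^1·457; (2/69165) = -1 since 69165 mod 8 = 5, so (914/69165) = (-1)^1·(457/69165); sign now -1
reciprocity: (457/69165) = +1·(69165/457) since 457 mod 4 = 1, 69165 mod 4 = 1; sign now -1
(69165/457) = (158/457)   [reduce mod 457]
158 = 2^1·79; (2/457) = +1 since 457 mod 8 = 1, so (158/457) = (+1)^1·(79/457); sign now -1
reciprocity: (79/457) = +1·(457/79) since 79 mod 4 = 3, 457 mod 4 = 1; sign now -1
(457/79) = (62/79)   [reduce mod 79]
62 = 2^1·31; (2/79) = +1 since 79 mod 8 = 7, so (62/79) = (+1)^1·(31/79); sign now -1
reciprocity: (31/79) = -1·(79/31) since 31 mod 4 = 3, 79 mod 4 = 3; sign now +1
(79/31) = (17/31)   [reduce mod 31]
reciprocity: (17/31) = +1·(31/17) since 17 mod 4 = 1, 31 mod 4 = 3; sign now +1
(31/17) = (14/17)   [reduce mod 17]
14 = 2^1·7; (2/17) = +1 since 17 mod 8 = 1, so (14/17) = (+1)^1·(7/17); sign now +1
reciprocity: (7/17) = +1·(17/7) since 7 mod 4 = 3, 17 mod 4 = 1; sign now +1
(17/7) = (3/7)   [reduce mod 7]
reciprocity: (3/7) = -1·(7/3) since 3 mod 4 = 3, 7 mod 4 = 3; sign now -1
(7/3) = (1/3)   [reduce mod 3]
(1/3) = 1; final value = sign = -1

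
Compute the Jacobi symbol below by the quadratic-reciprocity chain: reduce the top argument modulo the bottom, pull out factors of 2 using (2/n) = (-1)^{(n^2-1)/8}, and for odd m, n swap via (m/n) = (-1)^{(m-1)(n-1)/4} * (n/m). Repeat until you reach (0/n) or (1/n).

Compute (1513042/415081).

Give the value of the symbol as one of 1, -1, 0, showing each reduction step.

(1513042/415081) = (267799/415081)   [reduce mod 415081]
reciprocity: (267799/415081) = +1·(415081/267799) since 267799 mod 4 = 3, 415081 mod 4 = 1; sign now +1
(415081/267799) = (147282/267799)   [reduce mod 267799]
147282 = 2^1·73641; (2/267799) = +1 since 267799 mod 8 = 7, so (147282/267799) = (+1)^1·(73641/267799); sign now +1
reciprocity: (73641/267799) = +1·(267799/73641) since 73641 mod 4 = 1, 267799 mod 4 = 3; sign now +1
(267799/73641) = (46876/73641)   [reduce mod 73641]
46876 = 2^2·11719; (2/73641) = +1 since 73641 mod 8 = 1, so (46876/73641) = (+1)^2·(11719/73641); sign now +1
reciprocity: (11719/73641) = +1·(73641/11719) since 11719 mod 4 = 3, 73641 mod 4 = 1; sign now +1
(73641/11719) = (3327/11719)   [reduce mod 11719]
reciprocity: (3327/11719) = -1·(11719/3327) since 3327 mod 4 = 3, 11719 mod 4 = 3; sign now -1
(11719/3327) = (1738/3327)   [reduce mod 3327]
1738 = 2^1·869; (2/3327) = +1 since 3327 mod 8 = 7, so (1738/3327) = (+1)^1·(869/3327); sign now -1
reciprocity: (869/3327) = +1·(3327/869) since 869 mod 4 = 1, 3327 mod 4 = 3; sign now -1
(3327/869) = (720/869)   [reduce mod 869]
720 = 2^4·45; (2/869) = -1 since 869 mod 8 = 5, so (720/869) = (-1)^4·(45/869); sign now -1
reciprocity: (45/869) = +1·(869/45) since 45 mod 4 = 1, 869 mod 4 = 1; sign now -1
(869/45) = (14/45)   [reduce mod 45]
14 = 2^1·7; (2/45) = -1 since 45 mod 8 = 5, so (14/45) = (-1)^1·(7/45); sign now +1
reciprocity: (7/45) = +1·(45/7) since 7 mod 4 = 3, 45 mod 4 = 1; sign now +1
(45/7) = (3/7)   [reduce mod 7]
reciprocity: (3/7) = -1·(7/3) since 3 mod 4 = 3, 7 mod 4 = 3; sign now -1
(7/3) = (1/3)   [reduce mod 3]
(1/3) = 1; final value = sign = -1

-1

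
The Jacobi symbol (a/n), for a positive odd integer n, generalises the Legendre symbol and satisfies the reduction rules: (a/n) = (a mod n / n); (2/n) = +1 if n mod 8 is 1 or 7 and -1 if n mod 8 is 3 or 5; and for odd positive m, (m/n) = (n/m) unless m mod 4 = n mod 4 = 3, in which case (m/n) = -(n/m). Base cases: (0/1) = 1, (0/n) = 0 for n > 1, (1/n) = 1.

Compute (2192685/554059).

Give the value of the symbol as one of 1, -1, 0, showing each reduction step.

0

(2192685/554059): 2192685 mod 554059 = 530508, so (2192685/554059) = (530508/554059)
factor out 2^2: 530508 = 2^2·132627; with 554059 mod 8 = 3, (2/554059) = -1; sign now +1; continue with (132627/554059)
flip (132627/554059) -> (554059/132627): both odd, 132627 mod 4 = 3, 554059 mod 4 = 3, so the flip contributes -1; sign now -1
(554059/132627): 554059 mod 132627 = 23551, so (554059/132627) = (23551/132627)
flip (23551/132627) -> (132627/23551): both odd, 23551 mod 4 = 3, 132627 mod 4 = 3, so the flip contributes -1; sign now +1
(132627/23551): 132627 mod 23551 = 14872, so (132627/23551) = (14872/23551)
factor out 2^3: 14872 = 2^3·1859; with 23551 mod 8 = 7, (2/23551) = +1; sign now +1; continue with (1859/23551)
flip (1859/23551) -> (23551/1859): both odd, 1859 mod 4 = 3, 23551 mod 4 = 3, so the flip contributes -1; sign now -1
(23551/1859): 23551 mod 1859 = 1243, so (23551/1859) = (1243/1859)
flip (1243/1859) -> (1859/1243): both odd, 1243 mod 4 = 3, 1859 mod 4 = 3, so the flip contributes -1; sign now +1
(1859/1243): 1859 mod 1243 = 616, so (1859/1243) = (616/1243)
factor out 2^3: 616 = 2^3·77; with 1243 mod 8 = 3, (2/1243) = -1; sign now -1; continue with (77/1243)
flip (77/1243) -> (1243/77): both odd, 77 mod 4 = 1, 1243 mod 4 = 3, so the flip contributes +1; sign now -1
(1243/77): 1243 mod 77 = 11, so (1243/77) = (11/77)
flip (11/77) -> (77/11): both odd, 11 mod 4 = 3, 77 mod 4 = 1, so the flip contributes +1; sign now -1
(77/11): 77 mod 11 = 0, so (77/11) = (0/11)
reached (0/11); gcd(a, n) > 1, so (0/11) = 0 and the symbol is 0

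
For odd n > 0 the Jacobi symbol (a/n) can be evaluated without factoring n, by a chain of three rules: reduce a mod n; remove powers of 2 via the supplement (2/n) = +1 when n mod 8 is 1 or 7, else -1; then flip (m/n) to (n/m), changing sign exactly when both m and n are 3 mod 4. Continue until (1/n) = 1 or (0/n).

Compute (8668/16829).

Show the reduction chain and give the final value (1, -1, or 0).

factor out 2^2: 8668 = 2^2·2167; with 16829 mod 8 = 5, (2/16829) = -1; sign now +1; continue with (2167/16829)
flip (2167/16829) -> (16829/2167): both odd, 2167 mod 4 = 3, 16829 mod 4 = 1, so the flip contributes +1; sign now +1
(16829/2167): 16829 mod 2167 = 1660, so (16829/2167) = (1660/2167)
factor out 2^2: 1660 = 2^2·415; with 2167 mod 8 = 7, (2/2167) = +1; sign now +1; continue with (415/2167)
flip (415/2167) -> (2167/415): both odd, 415 mod 4 = 3, 2167 mod 4 = 3, so the flip contributes -1; sign now -1
(2167/415): 2167 mod 415 = 92, so (2167/415) = (92/415)
factor out 2^2: 92 = 2^2·23; with 415 mod 8 = 7, (2/415) = +1; sign now -1; continue with (23/415)
flip (23/415) -> (415/23): both odd, 23 mod 4 = 3, 415 mod 4 = 3, so the flip contributes -1; sign now +1
(415/23): 415 mod 23 = 1, so (415/23) = (1/23)
reached (1/23) = 1, so the symbol is +1

1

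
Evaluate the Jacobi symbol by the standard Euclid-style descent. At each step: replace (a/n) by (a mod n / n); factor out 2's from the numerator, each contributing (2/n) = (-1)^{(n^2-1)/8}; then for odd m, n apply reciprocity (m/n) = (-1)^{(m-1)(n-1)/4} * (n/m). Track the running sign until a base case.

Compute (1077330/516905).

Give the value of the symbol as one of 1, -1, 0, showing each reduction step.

0

(1077330/516905): 1077330 mod 516905 = 43520, so (1077330/516905) = (43520/516905)
factor out 2^9: 43520 = 2^9·85; with 516905 mod 8 = 1, (2/516905) = +1; sign now +1; continue with (85/516905)
flip (85/516905) -> (516905/85): both odd, 85 mod 4 = 1, 516905 mod 4 = 1, so the flip contributes +1; sign now +1
(516905/85): 516905 mod 85 = 20, so (516905/85) = (20/85)
factor out 2^2: 20 = 2^2·5; with 85 mod 8 = 5, (2/85) = -1; sign now +1; continue with (5/85)
flip (5/85) -> (85/5): both odd, 5 mod 4 = 1, 85 mod 4 = 1, so the flip contributes +1; sign now +1
(85/5): 85 mod 5 = 0, so (85/5) = (0/5)
reached (0/5); gcd(a, n) > 1, so (0/5) = 0 and the symbol is 0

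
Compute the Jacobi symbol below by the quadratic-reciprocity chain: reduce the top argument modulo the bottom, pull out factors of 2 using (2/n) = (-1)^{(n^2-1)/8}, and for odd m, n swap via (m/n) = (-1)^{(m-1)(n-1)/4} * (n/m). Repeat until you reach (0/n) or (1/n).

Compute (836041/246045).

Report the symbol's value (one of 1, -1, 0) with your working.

1

(836041/246045): 836041 mod 246045 = 97906, so (836041/246045) = (97906/246045)
factor out 2^1: 97906 = 2^1·48953; with 246045 mod 8 = 5, (2/246045) = -1; sign now -1; continue with (48953/246045)
flip (48953/246045) -> (246045/48953): both odd, 48953 mod 4 = 1, 246045 mod 4 = 1, so the flip contributes +1; sign now -1
(246045/48953): 246045 mod 48953 = 1280, so (246045/48953) = (1280/48953)
factor out 2^8: 1280 = 2^8·5; with 48953 mod 8 = 1, (2/48953) = +1; sign now -1; continue with (5/48953)
flip (5/48953) -> (48953/5): both odd, 5 mod 4 = 1, 48953 mod 4 = 1, so the flip contributes +1; sign now -1
(48953/5): 48953 mod 5 = 3, so (48953/5) = (3/5)
flip (3/5) -> (5/3): both odd, 3 mod 4 = 3, 5 mod 4 = 1, so the flip contributes +1; sign now -1
(5/3): 5 mod 3 = 2, so (5/3) = (2/3)
factor out 2^1: 2 = 2^1·1; with 3 mod 8 = 3, (2/3) = -1; sign now +1; continue with (1/3)
reached (1/3) = 1, so the symbol is +1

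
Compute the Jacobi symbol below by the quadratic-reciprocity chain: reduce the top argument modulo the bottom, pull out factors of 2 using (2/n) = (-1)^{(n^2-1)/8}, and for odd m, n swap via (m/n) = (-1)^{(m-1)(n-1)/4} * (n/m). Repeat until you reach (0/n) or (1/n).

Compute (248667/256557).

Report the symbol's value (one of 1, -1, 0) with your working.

flip (248667/256557) -> (256557/248667): both odd, 248667 mod 4 = 3, 256557 mod 4 = 1, so the flip contributes +1; sign now +1
(256557/248667): 256557 mod 248667 = 7890, so (256557/248667) = (7890/248667)
factor out 2^1: 7890 = 2^1·3945; with 248667 mod 8 = 3, (2/248667) = -1; sign now -1; continue with (3945/248667)
flip (3945/248667) -> (248667/3945): both odd, 3945 mod 4 = 1, 248667 mod 4 = 3, so the flip contributes +1; sign now -1
(248667/3945): 248667 mod 3945 = 132, so (248667/3945) = (132/3945)
factor out 2^2: 132 = 2^2·33; with 3945 mod 8 = 1, (2/3945) = +1; sign now -1; continue with (33/3945)
flip (33/3945) -> (3945/33): both odd, 33 mod 4 = 1, 3945 mod 4 = 1, so the flip contributes +1; sign now -1
(3945/33): 3945 mod 33 = 18, so (3945/33) = (18/33)
factor out 2^1: 18 = 2^1·9; with 33 mod 8 = 1, (2/33) = +1; sign now -1; continue with (9/33)
flip (9/33) -> (33/9): both odd, 9 mod 4 = 1, 33 mod 4 = 1, so the flip contributes +1; sign now -1
(33/9): 33 mod 9 = 6, so (33/9) = (6/9)
factor out 2^1: 6 = 2^1·3; with 9 mod 8 = 1, (2/9) = +1; sign now -1; continue with (3/9)
flip (3/9) -> (9/3): both odd, 3 mod 4 = 3, 9 mod 4 = 1, so the flip contributes +1; sign now -1
(9/3): 9 mod 3 = 0, so (9/3) = (0/3)
reached (0/3); gcd(a, n) > 1, so (0/3) = 0 and the symbol is 0

0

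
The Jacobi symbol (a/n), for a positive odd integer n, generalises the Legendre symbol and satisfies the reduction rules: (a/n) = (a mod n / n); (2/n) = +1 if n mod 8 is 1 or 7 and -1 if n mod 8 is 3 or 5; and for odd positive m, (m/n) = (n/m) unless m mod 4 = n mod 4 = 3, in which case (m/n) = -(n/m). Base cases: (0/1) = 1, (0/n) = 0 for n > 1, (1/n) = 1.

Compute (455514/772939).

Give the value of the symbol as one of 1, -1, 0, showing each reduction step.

455514 = 2^1·227757; (2/772939) = -1 since 772939 mod 8 = 3, so (455514/772939) = (-1)^1·(227757/772939); sign now -1
reciprocity: (227757/772939) = +1·(772939/227757) since 227757 mod 4 = 1, 772939 mod 4 = 3; sign now -1
(772939/227757) = (89668/227757)   [reduce mod 227757]
89668 = 2^2·22417; (2/227757) = -1 since 227757 mod 8 = 5, so (89668/227757) = (-1)^2·(22417/227757); sign now -1
reciprocity: (22417/227757) = +1·(227757/22417) since 22417 mod 4 = 1, 227757 mod 4 = 1; sign now -1
(227757/22417) = (3587/22417)   [reduce mod 22417]
reciprocity: (3587/22417) = +1·(22417/3587) since 3587 mod 4 = 3, 22417 mod 4 = 1; sign now -1
(22417/3587) = (895/3587)   [reduce mod 3587]
reciprocity: (895/3587) = -1·(3587/895) since 895 mod 4 = 3, 3587 mod 4 = 3; sign now +1
(3587/895) = (7/895)   [reduce mod 895]
reciprocity: (7/895) = -1·(895/7) since 7 mod 4 = 3, 895 mod 4 = 3; sign now -1
(895/7) = (6/7)   [reduce mod 7]
6 = 2^1·3; (2/7) = +1 since 7 mod 8 = 7, so (6/7) = (+1)^1·(3/7); sign now -1
reciprocity: (3/7) = -1·(7/3) since 3 mod 4 = 3, 7 mod 4 = 3; sign now +1
(7/3) = (1/3)   [reduce mod 3]
(1/3) = 1; final value = sign = +1

1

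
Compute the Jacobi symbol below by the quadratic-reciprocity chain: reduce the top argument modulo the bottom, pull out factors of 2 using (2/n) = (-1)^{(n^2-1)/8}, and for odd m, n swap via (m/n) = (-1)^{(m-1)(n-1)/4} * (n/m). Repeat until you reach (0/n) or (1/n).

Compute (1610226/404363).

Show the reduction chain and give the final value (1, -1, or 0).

1

(1610226/404363): 1610226 mod 404363 = 397137, so (1610226/404363) = (397137/404363)
flip (397137/404363) -> (404363/397137): both odd, 397137 mod 4 = 1, 404363 mod 4 = 3, so the flip contributes +1; sign now +1
(404363/397137): 404363 mod 397137 = 7226, so (404363/397137) = (7226/397137)
factor out 2^1: 7226 = 2^1·3613; with 397137 mod 8 = 1, (2/397137) = +1; sign now +1; continue with (3613/397137)
flip (3613/397137) -> (397137/3613): both odd, 3613 mod 4 = 1, 397137 mod 4 = 1, so the flip contributes +1; sign now +1
(397137/3613): 397137 mod 3613 = 3320, so (397137/3613) = (3320/3613)
factor out 2^3: 3320 = 2^3·415; with 3613 mod 8 = 5, (2/3613) = -1; sign now -1; continue with (415/3613)
flip (415/3613) -> (3613/415): both odd, 415 mod 4 = 3, 3613 mod 4 = 1, so the flip contributes +1; sign now -1
(3613/415): 3613 mod 415 = 293, so (3613/415) = (293/415)
flip (293/415) -> (415/293): both odd, 293 mod 4 = 1, 415 mod 4 = 3, so the flip contributes +1; sign now -1
(415/293): 415 mod 293 = 122, so (415/293) = (122/293)
factor out 2^1: 122 = 2^1·61; with 293 mod 8 = 5, (2/293) = -1; sign now +1; continue with (61/293)
flip (61/293) -> (293/61): both odd, 61 mod 4 = 1, 293 mod 4 = 1, so the flip contributes +1; sign now +1
(293/61): 293 mod 61 = 49, so (293/61) = (49/61)
flip (49/61) -> (61/49): both odd, 49 mod 4 = 1, 61 mod 4 = 1, so the flip contributes +1; sign now +1
(61/49): 61 mod 49 = 12, so (61/49) = (12/49)
factor out 2^2: 12 = 2^2·3; with 49 mod 8 = 1, (2/49) = +1; sign now +1; continue with (3/49)
flip (3/49) -> (49/3): both odd, 3 mod 4 = 3, 49 mod 4 = 1, so the flip contributes +1; sign now +1
(49/3): 49 mod 3 = 1, so (49/3) = (1/3)
reached (1/3) = 1, so the symbol is +1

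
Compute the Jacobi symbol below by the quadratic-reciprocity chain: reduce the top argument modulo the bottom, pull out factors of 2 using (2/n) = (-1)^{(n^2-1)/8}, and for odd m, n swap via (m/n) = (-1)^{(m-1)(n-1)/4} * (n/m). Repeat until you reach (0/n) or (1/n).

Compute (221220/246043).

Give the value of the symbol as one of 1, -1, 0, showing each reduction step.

factor out 2^2: 221220 = 2^2·55305; with 246043 mod 8 = 3, (2/246043) = -1; sign now +1; continue with (55305/246043)
flip (55305/246043) -> (246043/55305): both odd, 55305 mod 4 = 1, 246043 mod 4 = 3, so the flip contributes +1; sign now +1
(246043/55305): 246043 mod 55305 = 24823, so (246043/55305) = (24823/55305)
flip (24823/55305) -> (55305/24823): both odd, 24823 mod 4 = 3, 55305 mod 4 = 1, so the flip contributes +1; sign now +1
(55305/24823): 55305 mod 24823 = 5659, so (55305/24823) = (5659/24823)
flip (5659/24823) -> (24823/5659): both odd, 5659 mod 4 = 3, 24823 mod 4 = 3, so the flip contributes -1; sign now -1
(24823/5659): 24823 mod 5659 = 2187, so (24823/5659) = (2187/5659)
flip (2187/5659) -> (5659/2187): both odd, 2187 mod 4 = 3, 5659 mod 4 = 3, so the flip contributes -1; sign now +1
(5659/2187): 5659 mod 2187 = 1285, so (5659/2187) = (1285/2187)
flip (1285/2187) -> (2187/1285): both odd, 1285 mod 4 = 1, 2187 mod 4 = 3, so the flip contributes +1; sign now +1
(2187/1285): 2187 mod 1285 = 902, so (2187/1285) = (902/1285)
factor out 2^1: 902 = 2^1·451; with 1285 mod 8 = 5, (2/1285) = -1; sign now -1; continue with (451/1285)
flip (451/1285) -> (1285/451): both odd, 451 mod 4 = 3, 1285 mod 4 = 1, so the flip contributes +1; sign now -1
(1285/451): 1285 mod 451 = 383, so (1285/451) = (383/451)
flip (383/451) -> (451/383): both odd, 383 mod 4 = 3, 451 mod 4 = 3, so the flip contributes -1; sign now +1
(451/383): 451 mod 383 = 68, so (451/383) = (68/383)
factor out 2^2: 68 = 2^2·17; with 383 mod 8 = 7, (2/383) = +1; sign now +1; continue with (17/383)
flip (17/383) -> (383/17): both odd, 17 mod 4 = 1, 383 mod 4 = 3, so the flip contributes +1; sign now +1
(383/17): 383 mod 17 = 9, so (383/17) = (9/17)
flip (9/17) -> (17/9): both odd, 9 mod 4 = 1, 17 mod 4 = 1, so the flip contributes +1; sign now +1
(17/9): 17 mod 9 = 8, so (17/9) = (8/9)
factor out 2^3: 8 = 2^3·1; with 9 mod 8 = 1, (2/9) = +1; sign now +1; continue with (1/9)
reached (1/9) = 1, so the symbol is +1

1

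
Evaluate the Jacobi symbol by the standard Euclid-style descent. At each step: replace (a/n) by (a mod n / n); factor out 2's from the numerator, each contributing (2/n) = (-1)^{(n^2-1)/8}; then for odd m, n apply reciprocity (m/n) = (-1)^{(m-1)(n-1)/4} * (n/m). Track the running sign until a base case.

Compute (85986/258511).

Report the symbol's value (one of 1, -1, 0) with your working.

1

factor out 2^1: 85986 = 2^1·42993; with 258511 mod 8 = 7, (2/258511) = +1; sign now +1; continue with (42993/258511)
flip (42993/258511) -> (258511/42993): both odd, 42993 mod 4 = 1, 258511 mod 4 = 3, so the flip contributes +1; sign now +1
(258511/42993): 258511 mod 42993 = 553, so (258511/42993) = (553/42993)
flip (553/42993) -> (42993/553): both odd, 553 mod 4 = 1, 42993 mod 4 = 1, so the flip contributes +1; sign now +1
(42993/553): 42993 mod 553 = 412, so (42993/553) = (412/553)
factor out 2^2: 412 = 2^2·103; with 553 mod 8 = 1, (2/553) = +1; sign now +1; continue with (103/553)
flip (103/553) -> (553/103): both odd, 103 mod 4 = 3, 553 mod 4 = 1, so the flip contributes +1; sign now +1
(553/103): 553 mod 103 = 38, so (553/103) = (38/103)
factor out 2^1: 38 = 2^1·19; with 103 mod 8 = 7, (2/103) = +1; sign now +1; continue with (19/103)
flip (19/103) -> (103/19): both odd, 19 mod 4 = 3, 103 mod 4 = 3, so the flip contributes -1; sign now -1
(103/19): 103 mod 19 = 8, so (103/19) = (8/19)
factor out 2^3: 8 = 2^3·1; with 19 mod 8 = 3, (2/19) = -1; sign now +1; continue with (1/19)
reached (1/19) = 1, so the symbol is +1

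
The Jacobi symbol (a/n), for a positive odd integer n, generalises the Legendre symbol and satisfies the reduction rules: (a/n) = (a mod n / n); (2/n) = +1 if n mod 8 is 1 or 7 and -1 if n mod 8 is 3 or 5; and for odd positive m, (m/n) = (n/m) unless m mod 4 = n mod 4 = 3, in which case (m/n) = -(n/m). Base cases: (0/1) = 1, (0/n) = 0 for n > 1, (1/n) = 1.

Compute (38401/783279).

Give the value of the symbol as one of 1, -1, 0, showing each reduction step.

reciprocity: (38401/783279) = +1·(783279/38401) since 38401 mod 4 = 1, 783279 mod 4 = 3; sign now +1
(783279/38401) = (15259/38401)   [reduce mod 38401]
reciprocity: (15259/38401) = +1·(38401/15259) since 15259 mod 4 = 3, 38401 mod 4 = 1; sign now +1
(38401/15259) = (7883/15259)   [reduce mod 15259]
reciprocity: (7883/15259) = -1·(15259/7883) since 7883 mod 4 = 3, 15259 mod 4 = 3; sign now -1
(15259/7883) = (7376/7883)   [reduce mod 7883]
7376 = 2^4·461; (2/7883) = -1 since 7883 mod 8 = 3, so (7376/7883) = (-1)^4·(461/7883); sign now -1
reciprocity: (461/7883) = +1·(7883/461) since 461 mod 4 = 1, 7883 mod 4 = 3; sign now -1
(7883/461) = (46/461)   [reduce mod 461]
46 = 2^1·23; (2/461) = -1 since 461 mod 8 = 5, so (46/461) = (-1)^1·(23/461); sign now +1
reciprocity: (23/461) = +1·(461/23) since 23 mod 4 = 3, 461 mod 4 = 1; sign now +1
(461/23) = (1/23)   [reduce mod 23]
(1/23) = 1; final value = sign = +1

1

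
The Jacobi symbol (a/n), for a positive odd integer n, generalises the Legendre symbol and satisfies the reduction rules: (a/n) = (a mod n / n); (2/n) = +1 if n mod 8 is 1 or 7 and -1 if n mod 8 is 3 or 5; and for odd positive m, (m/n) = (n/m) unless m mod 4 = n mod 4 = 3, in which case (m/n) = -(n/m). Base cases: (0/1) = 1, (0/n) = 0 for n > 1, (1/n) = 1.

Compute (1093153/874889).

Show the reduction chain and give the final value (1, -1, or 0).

-1

(1093153/874889) = (218264/874889)   [reduce mod 874889]
218264 = 2^3·27283; (2/874889) = +1 since 874889 mod 8 = 1, so (218264/874889) = (+1)^3·(27283/874889); sign now +1
reciprocity: (27283/874889) = +1·(874889/27283) since 27283 mod 4 = 3, 874889 mod 4 = 1; sign now +1
(874889/27283) = (1833/27283)   [reduce mod 27283]
reciprocity: (1833/27283) = +1·(27283/1833) since 1833 mod 4 = 1, 27283 mod 4 = 3; sign now +1
(27283/1833) = (1621/1833)   [reduce mod 1833]
reciprocity: (1621/1833) = +1·(1833/1621) since 1621 mod 4 = 1, 1833 mod 4 = 1; sign now +1
(1833/1621) = (212/1621)   [reduce mod 1621]
212 = 2^2·53; (2/1621) = -1 since 1621 mod 8 = 5, so (212/1621) = (-1)^2·(53/1621); sign now +1
reciprocity: (53/1621) = +1·(1621/53) since 53 mod 4 = 1, 1621 mod 4 = 1; sign now +1
(1621/53) = (31/53)   [reduce mod 53]
reciprocity: (31/53) = +1·(53/31) since 31 mod 4 = 3, 53 mod 4 = 1; sign now +1
(53/31) = (22/31)   [reduce mod 31]
22 = 2^1·11; (2/31) = +1 since 31 mod 8 = 7, so (22/31) = (+1)^1·(11/31); sign now +1
reciprocity: (11/31) = -1·(31/11) since 11 mod 4 = 3, 31 mod 4 = 3; sign now -1
(31/11) = (9/11)   [reduce mod 11]
reciprocity: (9/11) = +1·(11/9) since 9 mod 4 = 1, 11 mod 4 = 3; sign now -1
(11/9) = (2/9)   [reduce mod 9]
2 = 2^1·1; (2/9) = +1 since 9 mod 8 = 1, so (2/9) = (+1)^1·(1/9); sign now -1
(1/9) = 1; final value = sign = -1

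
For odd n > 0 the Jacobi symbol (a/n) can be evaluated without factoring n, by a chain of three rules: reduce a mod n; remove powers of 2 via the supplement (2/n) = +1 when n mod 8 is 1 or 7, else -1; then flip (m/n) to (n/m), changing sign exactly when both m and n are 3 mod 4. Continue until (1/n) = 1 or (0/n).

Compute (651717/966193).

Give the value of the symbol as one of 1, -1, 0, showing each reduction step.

0

reciprocity: (651717/966193) = +1·(966193/651717) since 651717 mod 4 = 1, 966193 mod 4 = 1; sign now +1
(966193/651717) = (314476/651717)   [reduce mod 651717]
314476 = 2^2·78619; (2/651717) = -1 since 651717 mod 8 = 5, so (314476/651717) = (-1)^2·(78619/651717); sign now +1
reciprocity: (78619/651717) = +1·(651717/78619) since 78619 mod 4 = 3, 651717 mod 4 = 1; sign now +1
(651717/78619) = (22765/78619)   [reduce mod 78619]
reciprocity: (22765/78619) = +1·(78619/22765) since 22765 mod 4 = 1, 78619 mod 4 = 3; sign now +1
(78619/22765) = (10324/22765)   [reduce mod 22765]
10324 = 2^2·2581; (2/22765) = -1 since 22765 mod 8 = 5, so (10324/22765) = (-1)^2·(2581/22765); sign now +1
reciprocity: (2581/22765) = +1·(22765/2581) since 2581 mod 4 = 1, 22765 mod 4 = 1; sign now +1
(22765/2581) = (2117/2581)   [reduce mod 2581]
reciprocity: (2117/2581) = +1·(2581/2117) since 2117 mod 4 = 1, 2581 mod 4 = 1; sign now +1
(2581/2117) = (464/2117)   [reduce mod 2117]
464 = 2^4·29; (2/2117) = -1 since 2117 mod 8 = 5, so (464/2117) = (-1)^4·(29/2117); sign now +1
reciprocity: (29/2117) = +1·(2117/29) since 29 mod 4 = 1, 2117 mod 4 = 1; sign now +1
(2117/29) = (0/29)   [reduce mod 29]
(0/29) = 0   [gcd(a, n) > 1]; final value = 0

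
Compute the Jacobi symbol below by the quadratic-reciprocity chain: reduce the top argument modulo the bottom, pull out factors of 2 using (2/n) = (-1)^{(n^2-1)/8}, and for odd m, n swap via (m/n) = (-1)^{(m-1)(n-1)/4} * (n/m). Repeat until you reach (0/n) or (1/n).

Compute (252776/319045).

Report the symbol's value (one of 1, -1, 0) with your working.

1

252776 = 2^3·31597; (2/319045) = -1 since 319045 mod 8 = 5, so (252776/319045) = (-1)^3·(31597/319045); sign now -1
reciprocity: (31597/319045) = +1·(319045/31597) since 31597 mod 4 = 1, 319045 mod 4 = 1; sign now -1
(319045/31597) = (3075/31597)   [reduce mod 31597]
reciprocity: (3075/31597) = +1·(31597/3075) since 3075 mod 4 = 3, 31597 mod 4 = 1; sign now -1
(31597/3075) = (847/3075)   [reduce mod 3075]
reciprocity: (847/3075) = -1·(3075/847) since 847 mod 4 = 3, 3075 mod 4 = 3; sign now +1
(3075/847) = (534/847)   [reduce mod 847]
534 = 2^1·267; (2/847) = +1 since 847 mod 8 = 7, so (534/847) = (+1)^1·(267/847); sign now +1
reciprocity: (267/847) = -1·(847/267) since 267 mod 4 = 3, 847 mod 4 = 3; sign now -1
(847/267) = (46/267)   [reduce mod 267]
46 = 2^1·23; (2/267) = -1 since 267 mod 8 = 3, so (46/267) = (-1)^1·(23/267); sign now +1
reciprocity: (23/267) = -1·(267/23) since 23 mod 4 = 3, 267 mod 4 = 3; sign now -1
(267/23) = (14/23)   [reduce mod 23]
14 = 2^1·7; (2/23) = +1 since 23 mod 8 = 7, so (14/23) = (+1)^1·(7/23); sign now -1
reciprocity: (7/23) = -1·(23/7) since 7 mod 4 = 3, 23 mod 4 = 3; sign now +1
(23/7) = (2/7)   [reduce mod 7]
2 = 2^1·1; (2/7) = +1 since 7 mod 8 = 7, so (2/7) = (+1)^1·(1/7); sign now +1
(1/7) = 1; final value = sign = +1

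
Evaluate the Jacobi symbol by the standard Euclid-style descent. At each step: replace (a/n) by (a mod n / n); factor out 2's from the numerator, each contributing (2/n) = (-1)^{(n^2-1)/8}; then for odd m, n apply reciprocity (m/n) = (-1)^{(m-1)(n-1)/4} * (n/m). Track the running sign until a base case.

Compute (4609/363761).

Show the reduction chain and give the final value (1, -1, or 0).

-1

reciprocity: (4609/363761) = +1·(363761/4609) since 4609 mod 4 = 1, 363761 mod 4 = 1; sign now +1
(363761/4609) = (4259/4609)   [reduce mod 4609]
reciprocity: (4259/4609) = +1·(4609/4259) since 4259 mod 4 = 3, 4609 mod 4 = 1; sign now +1
(4609/4259) = (350/4259)   [reduce mod 4259]
350 = 2^1·175; (2/4259) = -1 since 4259 mod 8 = 3, so (350/4259) = (-1)^1·(175/4259); sign now -1
reciprocity: (175/4259) = -1·(4259/175) since 175 mod 4 = 3, 4259 mod 4 = 3; sign now +1
(4259/175) = (59/175)   [reduce mod 175]
reciprocity: (59/175) = -1·(175/59) since 59 mod 4 = 3, 175 mod 4 = 3; sign now -1
(175/59) = (57/59)   [reduce mod 59]
reciprocity: (57/59) = +1·(59/57) since 57 mod 4 = 1, 59 mod 4 = 3; sign now -1
(59/57) = (2/57)   [reduce mod 57]
2 = 2^1·1; (2/57) = +1 since 57 mod 8 = 1, so (2/57) = (+1)^1·(1/57); sign now -1
(1/57) = 1; final value = sign = -1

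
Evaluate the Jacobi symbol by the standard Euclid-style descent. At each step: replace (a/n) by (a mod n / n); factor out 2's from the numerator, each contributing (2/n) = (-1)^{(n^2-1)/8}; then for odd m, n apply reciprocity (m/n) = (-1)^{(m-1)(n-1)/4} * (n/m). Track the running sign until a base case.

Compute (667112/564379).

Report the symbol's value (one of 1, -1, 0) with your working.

-1

(667112/564379): 667112 mod 564379 = 102733, so (667112/564379) = (102733/564379)
flip (102733/564379) -> (564379/102733): both odd, 102733 mod 4 = 1, 564379 mod 4 = 3, so the flip contributes +1; sign now +1
(564379/102733): 564379 mod 102733 = 50714, so (564379/102733) = (50714/102733)
factor out 2^1: 50714 = 2^1·25357; with 102733 mod 8 = 5, (2/102733) = -1; sign now -1; continue with (25357/102733)
flip (25357/102733) -> (102733/25357): both odd, 25357 mod 4 = 1, 102733 mod 4 = 1, so the flip contributes +1; sign now -1
(102733/25357): 102733 mod 25357 = 1305, so (102733/25357) = (1305/25357)
flip (1305/25357) -> (25357/1305): both odd, 1305 mod 4 = 1, 25357 mod 4 = 1, so the flip contributes +1; sign now -1
(25357/1305): 25357 mod 1305 = 562, so (25357/1305) = (562/1305)
factor out 2^1: 562 = 2^1·281; with 1305 mod 8 = 1, (2/1305) = +1; sign now -1; continue with (281/1305)
flip (281/1305) -> (1305/281): both odd, 281 mod 4 = 1, 1305 mod 4 = 1, so the flip contributes +1; sign now -1
(1305/281): 1305 mod 281 = 181, so (1305/281) = (181/281)
flip (181/281) -> (281/181): both odd, 181 mod 4 = 1, 281 mod 4 = 1, so the flip contributes +1; sign now -1
(281/181): 281 mod 181 = 100, so (281/181) = (100/181)
factor out 2^2: 100 = 2^2·25; with 181 mod 8 = 5, (2/181) = -1; sign now -1; continue with (25/181)
flip (25/181) -> (181/25): both odd, 25 mod 4 = 1, 181 mod 4 = 1, so the flip contributes +1; sign now -1
(181/25): 181 mod 25 = 6, so (181/25) = (6/25)
factor out 2^1: 6 = 2^1·3; with 25 mod 8 = 1, (2/25) = +1; sign now -1; continue with (3/25)
flip (3/25) -> (25/3): both odd, 3 mod 4 = 3, 25 mod 4 = 1, so the flip contributes +1; sign now -1
(25/3): 25 mod 3 = 1, so (25/3) = (1/3)
reached (1/3) = 1, so the symbol is -1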